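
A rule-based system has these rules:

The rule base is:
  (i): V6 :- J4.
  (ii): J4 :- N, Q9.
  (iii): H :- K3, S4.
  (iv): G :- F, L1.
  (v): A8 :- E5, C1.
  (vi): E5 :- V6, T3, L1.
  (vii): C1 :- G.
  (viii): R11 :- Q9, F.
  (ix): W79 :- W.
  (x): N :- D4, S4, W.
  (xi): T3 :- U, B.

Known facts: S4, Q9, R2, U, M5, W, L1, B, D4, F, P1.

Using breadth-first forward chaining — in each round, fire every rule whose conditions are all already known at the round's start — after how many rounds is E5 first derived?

4

Round 1 fires (iv), (viii), (ix), (x), (xi), giving G, R11, W79, N, T3.
Round 2 fires (ii), (vii), giving J4, C1.
Round 3 fires (i), giving V6.
Round 4 fires (vi), giving E5.
E5 first appears in round 4.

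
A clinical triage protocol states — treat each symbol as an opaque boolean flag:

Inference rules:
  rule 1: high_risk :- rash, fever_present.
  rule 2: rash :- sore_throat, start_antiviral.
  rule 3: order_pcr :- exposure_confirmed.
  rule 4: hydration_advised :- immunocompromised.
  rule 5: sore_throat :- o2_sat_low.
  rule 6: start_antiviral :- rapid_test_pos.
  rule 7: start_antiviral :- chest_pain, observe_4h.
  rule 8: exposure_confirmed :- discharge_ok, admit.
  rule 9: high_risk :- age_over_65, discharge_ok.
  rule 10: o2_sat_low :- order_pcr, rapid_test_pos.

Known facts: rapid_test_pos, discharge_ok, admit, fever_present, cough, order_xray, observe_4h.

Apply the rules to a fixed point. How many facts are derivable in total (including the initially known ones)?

14

[1] rule 6 [start_antiviral :- rapid_test_pos.]; rule 8 [exposure_confirmed :- discharge_ok, admit.]. ⇒ new: start_antiviral, exposure_confirmed.
[2] rule 3 [order_pcr :- exposure_confirmed.]. ⇒ new: order_pcr.
[3] rule 10 [o2_sat_low :- order_pcr, rapid_test_pos.]. ⇒ new: o2_sat_low.
[4] rule 5 [sore_throat :- o2_sat_low.]. ⇒ new: sore_throat.
[5] rule 2 [rash :- sore_throat, start_antiviral.]. ⇒ new: rash.
[6] rule 1 [high_risk :- rash, fever_present.]. ⇒ new: high_risk.
Closure: {admit, cough, discharge_ok, exposure_confirmed, fever_present, high_risk, o2_sat_low, observe_4h, order_pcr, order_xray, rapid_test_pos, rash, sore_throat, start_antiviral} — 14 facts.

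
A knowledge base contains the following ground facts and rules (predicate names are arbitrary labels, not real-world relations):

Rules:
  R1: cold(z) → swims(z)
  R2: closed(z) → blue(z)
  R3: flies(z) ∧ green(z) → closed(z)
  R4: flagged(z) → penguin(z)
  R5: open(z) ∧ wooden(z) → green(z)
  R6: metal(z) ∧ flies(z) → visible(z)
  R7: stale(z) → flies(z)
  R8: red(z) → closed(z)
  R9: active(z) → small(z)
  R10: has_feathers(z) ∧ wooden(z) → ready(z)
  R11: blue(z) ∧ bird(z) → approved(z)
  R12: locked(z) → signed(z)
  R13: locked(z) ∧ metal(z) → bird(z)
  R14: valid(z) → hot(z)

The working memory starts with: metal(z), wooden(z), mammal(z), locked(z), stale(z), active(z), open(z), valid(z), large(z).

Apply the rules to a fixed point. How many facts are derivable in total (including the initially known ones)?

19

Round 1 fires R5, R7, R9, R12, R13, R14, giving green(z), flies(z), small(z), signed(z), bird(z), hot(z).
Round 2 fires R3, R6, giving closed(z), visible(z).
Round 3 fires R2, giving blue(z).
Round 4 fires R11, giving approved(z).
Closure: {active(z), approved(z), bird(z), blue(z), closed(z), flies(z), green(z), hot(z), large(z), locked(z), mammal(z), metal(z), open(z), signed(z), small(z), stale(z), valid(z), visible(z), wooden(z)} — 19 facts.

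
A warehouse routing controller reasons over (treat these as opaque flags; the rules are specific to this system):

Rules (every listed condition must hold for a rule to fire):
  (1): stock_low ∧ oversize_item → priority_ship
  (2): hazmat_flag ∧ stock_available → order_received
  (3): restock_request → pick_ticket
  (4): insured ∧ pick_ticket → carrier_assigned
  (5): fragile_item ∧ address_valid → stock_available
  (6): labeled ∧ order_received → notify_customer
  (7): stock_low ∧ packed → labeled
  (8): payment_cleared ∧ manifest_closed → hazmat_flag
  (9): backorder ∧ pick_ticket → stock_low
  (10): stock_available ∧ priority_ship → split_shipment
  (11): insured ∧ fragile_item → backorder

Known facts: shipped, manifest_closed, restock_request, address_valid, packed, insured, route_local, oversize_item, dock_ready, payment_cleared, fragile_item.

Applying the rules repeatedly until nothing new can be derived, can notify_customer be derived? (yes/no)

Round 1 — (3), (5), (8), (11), derive pick_ticket, stock_available, hazmat_flag, backorder.
Round 2 — (2), (4), (9), derive order_received, carrier_assigned, stock_low.
Round 3 — (1), (7), derive priority_ship, labeled.
Round 4 — (6), (10), derive notify_customer, split_shipment.
notify_customer appears in round 4, so it is derivable.

yes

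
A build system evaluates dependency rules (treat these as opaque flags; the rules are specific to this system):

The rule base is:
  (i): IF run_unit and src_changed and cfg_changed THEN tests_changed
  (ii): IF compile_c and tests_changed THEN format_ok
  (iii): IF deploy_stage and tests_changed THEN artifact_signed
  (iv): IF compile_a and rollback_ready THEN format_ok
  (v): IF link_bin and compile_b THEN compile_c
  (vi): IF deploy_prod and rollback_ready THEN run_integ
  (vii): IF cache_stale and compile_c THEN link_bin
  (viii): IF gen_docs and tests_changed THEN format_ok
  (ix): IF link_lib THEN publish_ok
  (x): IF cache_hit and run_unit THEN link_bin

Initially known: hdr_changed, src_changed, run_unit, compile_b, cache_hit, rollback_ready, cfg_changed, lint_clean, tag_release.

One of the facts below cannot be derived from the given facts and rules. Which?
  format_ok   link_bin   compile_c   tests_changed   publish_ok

Round 1: (i) [IF run_unit and src_changed and cfg_changed THEN tests_changed]; (x) [IF cache_hit and run_unit THEN link_bin]. Adds tests_changed, link_bin.
Round 2: (v) [IF link_bin and compile_b THEN compile_c]. Adds compile_c.
Round 3: (ii) [IF compile_c and tests_changed THEN format_ok]. Adds format_ok.
Derived: link_bin (round 1), tests_changed (round 1), compile_c (round 2), format_ok (round 3). publish_ok never appears in any round.

publish_ok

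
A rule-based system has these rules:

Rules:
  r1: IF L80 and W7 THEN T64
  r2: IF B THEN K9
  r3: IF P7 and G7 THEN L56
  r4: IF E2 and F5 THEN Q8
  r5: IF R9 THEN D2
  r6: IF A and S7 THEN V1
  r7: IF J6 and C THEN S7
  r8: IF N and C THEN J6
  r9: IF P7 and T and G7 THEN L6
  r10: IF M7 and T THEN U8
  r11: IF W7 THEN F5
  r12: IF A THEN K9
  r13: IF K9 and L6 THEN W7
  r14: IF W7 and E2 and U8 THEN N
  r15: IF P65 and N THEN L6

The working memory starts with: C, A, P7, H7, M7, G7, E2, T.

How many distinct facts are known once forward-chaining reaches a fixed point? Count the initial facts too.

19

Round 1 fires r3, r9, r10, r12, giving L56, L6, U8, K9.
Round 2 fires r13, giving W7.
Round 3 fires r11, r14, giving F5, N.
Round 4 fires r4, r8, giving Q8, J6.
Round 5 fires r7, giving S7.
Round 6 fires r6, giving V1.
Closure: {A, C, E2, F5, G7, H7, J6, K9, L56, L6, M7, N, P7, Q8, S7, T, U8, V1, W7} — 19 facts.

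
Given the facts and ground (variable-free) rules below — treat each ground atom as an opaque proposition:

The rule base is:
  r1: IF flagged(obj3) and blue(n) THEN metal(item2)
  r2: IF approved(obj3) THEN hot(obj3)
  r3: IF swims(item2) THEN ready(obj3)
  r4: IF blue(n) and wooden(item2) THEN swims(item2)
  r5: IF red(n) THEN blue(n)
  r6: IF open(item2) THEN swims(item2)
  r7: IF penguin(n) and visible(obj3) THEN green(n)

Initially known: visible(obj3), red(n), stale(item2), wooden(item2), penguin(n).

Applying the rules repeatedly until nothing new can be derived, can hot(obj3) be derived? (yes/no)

no

Round 1 — r5, r7, derive blue(n), green(n).
Round 2 — r4, derive swims(item2).
Round 3 — r3, derive ready(obj3).
Fixed point reached. hot(obj3) is concluded only by r2; r2 needs approved(obj3) (never derived).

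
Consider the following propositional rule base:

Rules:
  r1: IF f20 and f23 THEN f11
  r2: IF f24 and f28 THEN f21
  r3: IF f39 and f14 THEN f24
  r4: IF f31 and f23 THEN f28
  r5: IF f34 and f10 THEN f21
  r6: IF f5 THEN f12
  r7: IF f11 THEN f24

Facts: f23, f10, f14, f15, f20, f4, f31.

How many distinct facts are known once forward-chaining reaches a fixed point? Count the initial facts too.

11

Round 1 — r1, r4, derive f11, f28.
Round 2 — r7, derive f24.
Round 3 — r2, derive f21.
Closure: {f10, f11, f14, f15, f20, f21, f23, f24, f28, f31, f4} — 11 facts.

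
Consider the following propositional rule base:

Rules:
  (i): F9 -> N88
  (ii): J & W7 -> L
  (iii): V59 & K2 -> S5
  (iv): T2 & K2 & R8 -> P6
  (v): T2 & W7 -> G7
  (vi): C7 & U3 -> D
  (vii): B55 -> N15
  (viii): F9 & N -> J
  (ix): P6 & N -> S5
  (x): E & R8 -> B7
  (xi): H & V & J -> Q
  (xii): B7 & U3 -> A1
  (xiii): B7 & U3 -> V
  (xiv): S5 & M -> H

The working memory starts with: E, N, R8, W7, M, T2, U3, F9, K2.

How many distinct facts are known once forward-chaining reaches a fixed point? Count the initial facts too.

Round 1 fires (i), (iv), (v), (viii), (x), giving N88, P6, G7, J, B7.
Round 2 fires (ii), (ix), (xii), (xiii), giving L, S5, A1, V.
Round 3 fires (xiv), giving H.
Round 4 fires (xi), giving Q.
Closure: {A1, B7, E, F9, G7, H, J, K2, L, M, N, N88, P6, Q, R8, S5, T2, U3, V, W7} — 20 facts.

20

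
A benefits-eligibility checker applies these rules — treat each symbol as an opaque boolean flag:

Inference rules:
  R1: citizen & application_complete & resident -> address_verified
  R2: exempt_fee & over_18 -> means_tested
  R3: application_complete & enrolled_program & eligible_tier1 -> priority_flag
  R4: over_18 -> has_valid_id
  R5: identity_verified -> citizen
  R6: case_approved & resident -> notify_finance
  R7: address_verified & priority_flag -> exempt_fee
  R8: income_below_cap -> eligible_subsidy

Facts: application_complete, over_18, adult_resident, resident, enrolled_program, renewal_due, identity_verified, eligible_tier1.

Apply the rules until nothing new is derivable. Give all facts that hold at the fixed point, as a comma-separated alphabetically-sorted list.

address_verified, adult_resident, application_complete, citizen, eligible_tier1, enrolled_program, exempt_fee, has_valid_id, identity_verified, means_tested, over_18, priority_flag, renewal_due, resident

Round 1: R3 [application_complete & enrolled_program & eligible_tier1 -> priority_flag]; R4 [over_18 -> has_valid_id]; R5 [identity_verified -> citizen]. Adds priority_flag, has_valid_id, citizen.
Round 2: R1 [citizen & application_complete & resident -> address_verified]. Adds address_verified.
Round 3: R7 [address_verified & priority_flag -> exempt_fee]. Adds exempt_fee.
Round 4: R2 [exempt_fee & over_18 -> means_tested]. Adds means_tested.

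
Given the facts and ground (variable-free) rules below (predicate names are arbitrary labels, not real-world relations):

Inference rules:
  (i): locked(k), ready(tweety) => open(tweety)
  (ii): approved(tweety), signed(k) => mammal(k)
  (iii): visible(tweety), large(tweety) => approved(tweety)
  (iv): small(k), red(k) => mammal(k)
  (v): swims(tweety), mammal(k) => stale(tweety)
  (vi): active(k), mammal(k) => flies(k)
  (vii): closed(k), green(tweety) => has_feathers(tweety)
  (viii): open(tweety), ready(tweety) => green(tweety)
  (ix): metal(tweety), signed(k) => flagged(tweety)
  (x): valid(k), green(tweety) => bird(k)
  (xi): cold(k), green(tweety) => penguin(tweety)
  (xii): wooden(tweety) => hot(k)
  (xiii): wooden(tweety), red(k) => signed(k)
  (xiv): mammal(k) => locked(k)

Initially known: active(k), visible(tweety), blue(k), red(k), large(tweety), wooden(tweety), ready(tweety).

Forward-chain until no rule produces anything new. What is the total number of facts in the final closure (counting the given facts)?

[1] (iii) [visible(tweety), large(tweety) => approved(tweety)]; (xii) [wooden(tweety) => hot(k)]; (xiii) [wooden(tweety), red(k) => signed(k)]. ⇒ new: approved(tweety), hot(k), signed(k).
[2] (ii) [approved(tweety), signed(k) => mammal(k)]. ⇒ new: mammal(k).
[3] (vi) [active(k), mammal(k) => flies(k)]; (xiv) [mammal(k) => locked(k)]. ⇒ new: flies(k), locked(k).
[4] (i) [locked(k), ready(tweety) => open(tweety)]. ⇒ new: open(tweety).
[5] (viii) [open(tweety), ready(tweety) => green(tweety)]. ⇒ new: green(tweety).
Closure: {active(k), approved(tweety), blue(k), flies(k), green(tweety), hot(k), large(tweety), locked(k), mammal(k), open(tweety), ready(tweety), red(k), signed(k), visible(tweety), wooden(tweety)} — 15 facts.

15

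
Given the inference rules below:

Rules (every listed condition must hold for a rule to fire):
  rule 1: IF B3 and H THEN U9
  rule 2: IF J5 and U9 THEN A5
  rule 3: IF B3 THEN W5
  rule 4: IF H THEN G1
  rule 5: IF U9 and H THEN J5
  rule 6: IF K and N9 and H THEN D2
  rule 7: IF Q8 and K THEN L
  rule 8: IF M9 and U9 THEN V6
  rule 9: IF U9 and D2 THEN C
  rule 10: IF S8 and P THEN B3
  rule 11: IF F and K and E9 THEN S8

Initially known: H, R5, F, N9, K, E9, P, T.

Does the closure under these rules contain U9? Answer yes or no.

Round 1: rule 4 [IF H THEN G1]; rule 6 [IF K and N9 and H THEN D2]; rule 11 [IF F and K and E9 THEN S8]. New: G1, D2, S8.
Round 2: rule 10 [IF S8 and P THEN B3]. New: B3.
Round 3: rule 1 [IF B3 and H THEN U9]; rule 3 [IF B3 THEN W5]. New: U9, W5.
Round 4: rule 5 [IF U9 and H THEN J5]; rule 9 [IF U9 and D2 THEN C]. New: J5, C.
Round 5: rule 2 [IF J5 and U9 THEN A5]. New: A5.
U9 appears in round 3, so it is derivable.

yes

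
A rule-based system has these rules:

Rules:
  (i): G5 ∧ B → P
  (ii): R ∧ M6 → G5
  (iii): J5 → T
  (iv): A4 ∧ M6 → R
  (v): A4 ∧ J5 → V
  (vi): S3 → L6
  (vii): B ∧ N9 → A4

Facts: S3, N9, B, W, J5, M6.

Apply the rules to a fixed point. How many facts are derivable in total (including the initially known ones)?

Round 1 fires (iii), (vi), (vii), giving T, L6, A4.
Round 2 fires (iv), (v), giving R, V.
Round 3 fires (ii), giving G5.
Round 4 fires (i), giving P.
Closure: {A4, B, G5, J5, L6, M6, N9, P, R, S3, T, V, W} — 13 facts.

13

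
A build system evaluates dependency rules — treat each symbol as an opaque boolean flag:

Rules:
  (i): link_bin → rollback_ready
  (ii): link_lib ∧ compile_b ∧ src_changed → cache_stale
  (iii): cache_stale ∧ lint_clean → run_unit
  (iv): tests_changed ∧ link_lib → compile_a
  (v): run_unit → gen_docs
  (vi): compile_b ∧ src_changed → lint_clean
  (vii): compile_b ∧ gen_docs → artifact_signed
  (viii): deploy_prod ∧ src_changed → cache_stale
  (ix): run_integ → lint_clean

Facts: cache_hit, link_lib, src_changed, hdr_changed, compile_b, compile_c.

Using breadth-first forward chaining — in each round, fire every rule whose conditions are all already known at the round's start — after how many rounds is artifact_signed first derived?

4

Round 1 fires (ii), (vi), giving cache_stale, lint_clean.
Round 2 fires (iii), giving run_unit.
Round 3 fires (v), giving gen_docs.
Round 4 fires (vii), giving artifact_signed.
artifact_signed first appears in round 4.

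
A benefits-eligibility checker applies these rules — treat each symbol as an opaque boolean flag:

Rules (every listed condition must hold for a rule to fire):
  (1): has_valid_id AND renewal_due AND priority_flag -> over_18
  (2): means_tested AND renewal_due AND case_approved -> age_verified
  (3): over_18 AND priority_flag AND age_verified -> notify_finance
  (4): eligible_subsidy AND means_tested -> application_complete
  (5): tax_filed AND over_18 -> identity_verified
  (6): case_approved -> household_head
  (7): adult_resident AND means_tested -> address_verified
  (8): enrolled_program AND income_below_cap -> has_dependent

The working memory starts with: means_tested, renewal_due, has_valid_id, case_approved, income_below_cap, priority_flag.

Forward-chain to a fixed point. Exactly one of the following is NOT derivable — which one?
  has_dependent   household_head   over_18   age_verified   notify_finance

Round 1: (1) [has_valid_id AND renewal_due AND priority_flag -> over_18]; (2) [means_tested AND renewal_due AND case_approved -> age_verified]; (6) [case_approved -> household_head]. Adds over_18, age_verified, household_head.
Round 2: (3) [over_18 AND priority_flag AND age_verified -> notify_finance]. Adds notify_finance.
Derived: over_18 (round 1), notify_finance (round 2), age_verified (round 1), household_head (round 1). has_dependent never appears in any round.

has_dependent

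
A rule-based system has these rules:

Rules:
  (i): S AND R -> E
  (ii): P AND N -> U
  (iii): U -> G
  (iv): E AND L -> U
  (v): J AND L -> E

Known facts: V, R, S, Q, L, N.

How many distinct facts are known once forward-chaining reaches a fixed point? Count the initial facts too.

Round 1 fires (i), giving E.
Round 2 fires (iv), giving U.
Round 3 fires (iii), giving G.
Closure: {E, G, L, N, Q, R, S, U, V} — 9 facts.

9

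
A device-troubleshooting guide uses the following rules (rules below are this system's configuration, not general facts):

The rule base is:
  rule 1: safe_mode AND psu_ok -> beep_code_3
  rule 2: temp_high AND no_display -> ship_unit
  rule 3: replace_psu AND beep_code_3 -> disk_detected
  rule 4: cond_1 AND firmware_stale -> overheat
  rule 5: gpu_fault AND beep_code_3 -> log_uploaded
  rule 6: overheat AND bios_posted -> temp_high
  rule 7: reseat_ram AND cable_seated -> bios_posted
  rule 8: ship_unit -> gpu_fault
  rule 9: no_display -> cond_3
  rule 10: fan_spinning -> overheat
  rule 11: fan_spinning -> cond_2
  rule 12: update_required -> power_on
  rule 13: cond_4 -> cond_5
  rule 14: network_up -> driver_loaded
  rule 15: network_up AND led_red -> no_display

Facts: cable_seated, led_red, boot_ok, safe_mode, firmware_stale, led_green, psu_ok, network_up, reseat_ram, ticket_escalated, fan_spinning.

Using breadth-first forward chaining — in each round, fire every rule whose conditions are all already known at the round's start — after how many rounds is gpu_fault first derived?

4

Round 1: rule 1 [safe_mode AND psu_ok -> beep_code_3]; rule 7 [reseat_ram AND cable_seated -> bios_posted]; rule 10 [fan_spinning -> overheat]; rule 11 [fan_spinning -> cond_2]; rule 14 [network_up -> driver_loaded]; rule 15 [network_up AND led_red -> no_display]. New: beep_code_3, bios_posted, overheat, cond_2, driver_loaded, no_display.
Round 2: rule 6 [overheat AND bios_posted -> temp_high]; rule 9 [no_display -> cond_3]. New: temp_high, cond_3.
Round 3: rule 2 [temp_high AND no_display -> ship_unit]. New: ship_unit.
Round 4: rule 8 [ship_unit -> gpu_fault]. New: gpu_fault.
gpu_fault first appears in round 4.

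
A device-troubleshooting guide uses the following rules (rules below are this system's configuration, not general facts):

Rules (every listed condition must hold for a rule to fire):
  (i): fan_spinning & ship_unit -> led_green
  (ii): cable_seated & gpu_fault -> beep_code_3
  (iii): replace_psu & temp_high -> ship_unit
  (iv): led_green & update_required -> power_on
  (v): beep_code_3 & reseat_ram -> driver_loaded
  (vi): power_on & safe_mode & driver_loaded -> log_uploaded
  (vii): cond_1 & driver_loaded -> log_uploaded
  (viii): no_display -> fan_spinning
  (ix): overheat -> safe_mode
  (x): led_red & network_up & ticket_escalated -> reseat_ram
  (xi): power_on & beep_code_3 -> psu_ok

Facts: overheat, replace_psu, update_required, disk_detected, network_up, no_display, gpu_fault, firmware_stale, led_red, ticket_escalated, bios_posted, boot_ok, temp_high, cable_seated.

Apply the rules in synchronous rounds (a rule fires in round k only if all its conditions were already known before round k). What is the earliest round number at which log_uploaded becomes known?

4

[1] (ii) [cable_seated & gpu_fault -> beep_code_3]; (iii) [replace_psu & temp_high -> ship_unit]; (viii) [no_display -> fan_spinning]; (ix) [overheat -> safe_mode]; (x) [led_red & network_up & ticket_escalated -> reseat_ram]. ⇒ new: beep_code_3, ship_unit, fan_spinning, safe_mode, reseat_ram.
[2] (i) [fan_spinning & ship_unit -> led_green]; (v) [beep_code_3 & reseat_ram -> driver_loaded]. ⇒ new: led_green, driver_loaded.
[3] (iv) [led_green & update_required -> power_on]. ⇒ new: power_on.
[4] (vi) [power_on & safe_mode & driver_loaded -> log_uploaded]; (xi) [power_on & beep_code_3 -> psu_ok]. ⇒ new: log_uploaded, psu_ok.
log_uploaded first appears in round 4.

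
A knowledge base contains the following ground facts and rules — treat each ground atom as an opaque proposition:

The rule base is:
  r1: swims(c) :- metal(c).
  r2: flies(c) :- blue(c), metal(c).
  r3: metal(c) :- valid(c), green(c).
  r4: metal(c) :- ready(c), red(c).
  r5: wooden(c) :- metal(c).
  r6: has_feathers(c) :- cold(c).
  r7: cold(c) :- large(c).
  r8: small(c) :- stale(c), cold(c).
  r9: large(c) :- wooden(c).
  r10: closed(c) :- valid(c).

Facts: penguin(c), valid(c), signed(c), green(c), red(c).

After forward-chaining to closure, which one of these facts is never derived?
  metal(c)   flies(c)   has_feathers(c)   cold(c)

flies(c)

Round 1: r3 [metal(c) :- valid(c), green(c).]; r10 [closed(c) :- valid(c).]. New: metal(c), closed(c).
Round 2: r1 [swims(c) :- metal(c).]; r5 [wooden(c) :- metal(c).]. New: swims(c), wooden(c).
Round 3: r9 [large(c) :- wooden(c).]. New: large(c).
Round 4: r7 [cold(c) :- large(c).]. New: cold(c).
Round 5: r6 [has_feathers(c) :- cold(c).]. New: has_feathers(c).
Derived: has_feathers(c) (round 5), cold(c) (round 4), metal(c) (round 1). flies(c) never appears in any round.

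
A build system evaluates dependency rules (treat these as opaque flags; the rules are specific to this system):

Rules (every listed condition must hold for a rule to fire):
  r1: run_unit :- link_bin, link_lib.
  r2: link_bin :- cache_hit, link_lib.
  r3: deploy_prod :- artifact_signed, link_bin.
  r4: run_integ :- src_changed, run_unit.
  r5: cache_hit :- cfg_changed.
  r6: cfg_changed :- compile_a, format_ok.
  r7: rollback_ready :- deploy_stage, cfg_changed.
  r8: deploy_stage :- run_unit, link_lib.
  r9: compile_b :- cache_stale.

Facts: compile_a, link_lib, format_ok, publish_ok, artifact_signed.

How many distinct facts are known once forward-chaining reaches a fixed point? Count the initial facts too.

Round 1 fires r6, giving cfg_changed.
Round 2 fires r5, giving cache_hit.
Round 3 fires r2, giving link_bin.
Round 4 fires r1, r3, giving run_unit, deploy_prod.
Round 5 fires r8, giving deploy_stage.
Round 6 fires r7, giving rollback_ready.
Closure: {artifact_signed, cache_hit, cfg_changed, compile_a, deploy_prod, deploy_stage, format_ok, link_bin, link_lib, publish_ok, rollback_ready, run_unit} — 12 facts.

12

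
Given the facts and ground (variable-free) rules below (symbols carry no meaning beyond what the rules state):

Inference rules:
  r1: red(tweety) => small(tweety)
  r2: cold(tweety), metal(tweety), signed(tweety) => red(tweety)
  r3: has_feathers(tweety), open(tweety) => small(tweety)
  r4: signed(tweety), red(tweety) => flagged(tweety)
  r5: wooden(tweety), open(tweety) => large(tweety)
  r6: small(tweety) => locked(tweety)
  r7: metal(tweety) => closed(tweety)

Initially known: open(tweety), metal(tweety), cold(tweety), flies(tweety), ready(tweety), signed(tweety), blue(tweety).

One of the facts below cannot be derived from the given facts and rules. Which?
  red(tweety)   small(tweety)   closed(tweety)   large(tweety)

Round 1 — r2, r7, derive red(tweety), closed(tweety).
Round 2 — r1, r4, derive small(tweety), flagged(tweety).
Round 3 — r6, derive locked(tweety).
Derived: red(tweety) (round 1), small(tweety) (round 2), closed(tweety) (round 1). large(tweety) never appears in any round.

large(tweety)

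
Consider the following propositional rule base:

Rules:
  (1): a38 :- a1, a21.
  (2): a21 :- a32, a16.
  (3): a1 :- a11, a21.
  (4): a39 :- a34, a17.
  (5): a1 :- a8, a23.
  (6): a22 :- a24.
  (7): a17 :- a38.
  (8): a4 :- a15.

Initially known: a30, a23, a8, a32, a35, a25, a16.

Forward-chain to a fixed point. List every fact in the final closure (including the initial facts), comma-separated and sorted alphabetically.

Round 1: (2) [a21 :- a32, a16.]; (5) [a1 :- a8, a23.]. Adds a21, a1.
Round 2: (1) [a38 :- a1, a21.]. Adds a38.
Round 3: (7) [a17 :- a38.]. Adds a17.

a1, a16, a17, a21, a23, a25, a30, a32, a35, a38, a8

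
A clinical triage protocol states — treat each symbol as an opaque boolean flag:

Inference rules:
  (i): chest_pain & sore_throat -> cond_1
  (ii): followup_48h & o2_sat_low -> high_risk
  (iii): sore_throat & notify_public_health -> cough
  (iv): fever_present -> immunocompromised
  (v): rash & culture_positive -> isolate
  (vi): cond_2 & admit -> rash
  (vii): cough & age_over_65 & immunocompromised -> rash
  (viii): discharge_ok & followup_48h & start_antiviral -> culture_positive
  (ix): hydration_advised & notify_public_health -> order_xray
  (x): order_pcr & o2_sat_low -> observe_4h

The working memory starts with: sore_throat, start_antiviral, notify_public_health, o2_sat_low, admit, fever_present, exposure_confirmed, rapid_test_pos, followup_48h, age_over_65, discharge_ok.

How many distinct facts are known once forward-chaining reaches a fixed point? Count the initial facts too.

[1] (ii) [followup_48h & o2_sat_low -> high_risk]; (iii) [sore_throat & notify_public_health -> cough]; (iv) [fever_present -> immunocompromised]; (viii) [discharge_ok & followup_48h & start_antiviral -> culture_positive]. ⇒ new: high_risk, cough, immunocompromised, culture_positive.
[2] (vii) [cough & age_over_65 & immunocompromised -> rash]. ⇒ new: rash.
[3] (v) [rash & culture_positive -> isolate]. ⇒ new: isolate.
Closure: {admit, age_over_65, cough, culture_positive, discharge_ok, exposure_confirmed, fever_present, followup_48h, high_risk, immunocompromised, isolate, notify_public_health, o2_sat_low, rapid_test_pos, rash, sore_throat, start_antiviral} — 17 facts.

17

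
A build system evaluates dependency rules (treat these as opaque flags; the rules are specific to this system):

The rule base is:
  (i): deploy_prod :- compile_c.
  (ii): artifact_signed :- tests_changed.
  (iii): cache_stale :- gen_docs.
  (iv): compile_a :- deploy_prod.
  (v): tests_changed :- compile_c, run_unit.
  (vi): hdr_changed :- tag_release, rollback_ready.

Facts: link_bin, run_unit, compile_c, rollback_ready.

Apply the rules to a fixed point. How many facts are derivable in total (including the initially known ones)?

8

[1] (i) [deploy_prod :- compile_c.]; (v) [tests_changed :- compile_c, run_unit.]. ⇒ new: deploy_prod, tests_changed.
[2] (ii) [artifact_signed :- tests_changed.]; (iv) [compile_a :- deploy_prod.]. ⇒ new: artifact_signed, compile_a.
Closure: {artifact_signed, compile_a, compile_c, deploy_prod, link_bin, rollback_ready, run_unit, tests_changed} — 8 facts.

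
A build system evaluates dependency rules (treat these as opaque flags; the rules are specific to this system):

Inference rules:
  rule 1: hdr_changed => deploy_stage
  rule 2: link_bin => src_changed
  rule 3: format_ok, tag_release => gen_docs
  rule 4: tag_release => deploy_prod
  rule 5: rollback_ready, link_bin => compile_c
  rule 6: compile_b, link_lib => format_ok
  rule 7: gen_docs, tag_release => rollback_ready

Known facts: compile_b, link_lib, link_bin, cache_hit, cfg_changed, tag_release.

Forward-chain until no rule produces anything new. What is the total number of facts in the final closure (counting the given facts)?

Round 1: rule 2 [link_bin => src_changed]; rule 4 [tag_release => deploy_prod]; rule 6 [compile_b, link_lib => format_ok]. Adds src_changed, deploy_prod, format_ok.
Round 2: rule 3 [format_ok, tag_release => gen_docs]. Adds gen_docs.
Round 3: rule 7 [gen_docs, tag_release => rollback_ready]. Adds rollback_ready.
Round 4: rule 5 [rollback_ready, link_bin => compile_c]. Adds compile_c.
Closure: {cache_hit, cfg_changed, compile_b, compile_c, deploy_prod, format_ok, gen_docs, link_bin, link_lib, rollback_ready, src_changed, tag_release} — 12 facts.

12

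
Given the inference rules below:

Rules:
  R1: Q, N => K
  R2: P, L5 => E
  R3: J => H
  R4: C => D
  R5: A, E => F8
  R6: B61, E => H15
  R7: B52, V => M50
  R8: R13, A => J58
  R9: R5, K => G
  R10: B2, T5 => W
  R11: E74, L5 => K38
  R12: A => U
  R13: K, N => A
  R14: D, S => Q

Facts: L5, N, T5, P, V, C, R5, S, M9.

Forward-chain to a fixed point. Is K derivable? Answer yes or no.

yes

Round 1: R2 [P, L5 => E]; R4 [C => D]. Adds E, D.
Round 2: R14 [D, S => Q]. Adds Q.
Round 3: R1 [Q, N => K]. Adds K.
Round 4: R9 [R5, K => G]; R13 [K, N => A]. Adds G, A.
Round 5: R5 [A, E => F8]; R12 [A => U]. Adds F8, U.
K appears in round 3, so it is derivable.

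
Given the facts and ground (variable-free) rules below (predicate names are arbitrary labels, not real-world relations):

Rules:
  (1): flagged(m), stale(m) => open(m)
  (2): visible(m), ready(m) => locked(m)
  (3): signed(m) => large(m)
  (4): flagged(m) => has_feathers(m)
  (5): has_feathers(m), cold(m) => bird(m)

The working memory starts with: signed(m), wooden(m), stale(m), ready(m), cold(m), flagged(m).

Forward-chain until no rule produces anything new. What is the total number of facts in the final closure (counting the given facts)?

Round 1: (1) [flagged(m), stale(m) => open(m)]; (3) [signed(m) => large(m)]; (4) [flagged(m) => has_feathers(m)]. New: open(m), large(m), has_feathers(m).
Round 2: (5) [has_feathers(m), cold(m) => bird(m)]. New: bird(m).
Closure: {bird(m), cold(m), flagged(m), has_feathers(m), large(m), open(m), ready(m), signed(m), stale(m), wooden(m)} — 10 facts.

10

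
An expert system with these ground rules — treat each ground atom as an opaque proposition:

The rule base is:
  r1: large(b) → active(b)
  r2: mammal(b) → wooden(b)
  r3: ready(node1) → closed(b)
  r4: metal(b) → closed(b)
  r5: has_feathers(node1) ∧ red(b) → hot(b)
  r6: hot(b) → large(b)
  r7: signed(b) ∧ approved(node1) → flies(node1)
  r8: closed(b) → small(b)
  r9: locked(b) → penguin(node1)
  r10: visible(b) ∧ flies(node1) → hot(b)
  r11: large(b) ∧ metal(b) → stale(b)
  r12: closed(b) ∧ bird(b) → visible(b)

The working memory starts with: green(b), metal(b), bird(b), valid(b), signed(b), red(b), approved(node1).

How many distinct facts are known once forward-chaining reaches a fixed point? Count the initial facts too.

Round 1 — r4, r7, derive closed(b), flies(node1).
Round 2 — r8, r12, derive small(b), visible(b).
Round 3 — r10, derive hot(b).
Round 4 — r6, derive large(b).
Round 5 — r1, r11, derive active(b), stale(b).
Closure: {active(b), approved(node1), bird(b), closed(b), flies(node1), green(b), hot(b), large(b), metal(b), red(b), signed(b), small(b), stale(b), valid(b), visible(b)} — 15 facts.

15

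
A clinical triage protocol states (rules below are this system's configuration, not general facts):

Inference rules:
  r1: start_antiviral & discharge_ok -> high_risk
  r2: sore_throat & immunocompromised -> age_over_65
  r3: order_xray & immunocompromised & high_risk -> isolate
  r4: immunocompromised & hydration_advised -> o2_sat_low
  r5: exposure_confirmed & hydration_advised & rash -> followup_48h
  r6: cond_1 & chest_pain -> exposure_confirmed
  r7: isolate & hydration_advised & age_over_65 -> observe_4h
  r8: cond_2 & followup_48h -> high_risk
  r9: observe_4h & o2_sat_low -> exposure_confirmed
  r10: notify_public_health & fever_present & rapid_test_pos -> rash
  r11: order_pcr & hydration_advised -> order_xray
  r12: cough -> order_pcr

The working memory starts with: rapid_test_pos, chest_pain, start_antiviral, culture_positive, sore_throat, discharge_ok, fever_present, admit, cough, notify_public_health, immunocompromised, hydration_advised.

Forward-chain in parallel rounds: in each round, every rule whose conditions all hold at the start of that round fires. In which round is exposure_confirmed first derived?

5

Round 1: r1 [start_antiviral & discharge_ok -> high_risk]; r2 [sore_throat & immunocompromised -> age_over_65]; r4 [immunocompromised & hydration_advised -> o2_sat_low]; r10 [notify_public_health & fever_present & rapid_test_pos -> rash]; r12 [cough -> order_pcr]. Adds high_risk, age_over_65, o2_sat_low, rash, order_pcr.
Round 2: r11 [order_pcr & hydration_advised -> order_xray]. Adds order_xray.
Round 3: r3 [order_xray & immunocompromised & high_risk -> isolate]. Adds isolate.
Round 4: r7 [isolate & hydration_advised & age_over_65 -> observe_4h]. Adds observe_4h.
Round 5: r9 [observe_4h & o2_sat_low -> exposure_confirmed]. Adds exposure_confirmed.
exposure_confirmed first appears in round 5.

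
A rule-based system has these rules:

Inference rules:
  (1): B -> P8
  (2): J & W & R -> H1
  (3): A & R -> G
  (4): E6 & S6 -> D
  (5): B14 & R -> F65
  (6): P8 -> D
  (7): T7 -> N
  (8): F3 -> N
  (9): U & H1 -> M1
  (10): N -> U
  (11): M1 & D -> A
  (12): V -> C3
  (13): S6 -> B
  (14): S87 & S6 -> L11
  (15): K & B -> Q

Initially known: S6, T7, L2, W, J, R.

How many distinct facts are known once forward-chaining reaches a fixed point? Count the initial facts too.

Round 1 fires (2), (7), (13), giving H1, N, B.
Round 2 fires (1), (10), giving P8, U.
Round 3 fires (6), (9), giving D, M1.
Round 4 fires (11), giving A.
Round 5 fires (3), giving G.
Closure: {A, B, D, G, H1, J, L2, M1, N, P8, R, S6, T7, U, W} — 15 facts.

15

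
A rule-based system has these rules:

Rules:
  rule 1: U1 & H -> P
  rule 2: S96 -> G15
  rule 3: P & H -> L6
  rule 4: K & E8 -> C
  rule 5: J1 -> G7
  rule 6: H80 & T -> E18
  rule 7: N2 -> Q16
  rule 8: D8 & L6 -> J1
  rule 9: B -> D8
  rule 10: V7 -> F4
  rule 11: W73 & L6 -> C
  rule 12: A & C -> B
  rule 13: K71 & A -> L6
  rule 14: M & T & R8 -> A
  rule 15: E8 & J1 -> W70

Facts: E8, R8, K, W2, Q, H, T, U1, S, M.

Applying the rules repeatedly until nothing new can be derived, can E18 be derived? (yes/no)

Round 1: rule 1 [U1 & H -> P]; rule 4 [K & E8 -> C]; rule 14 [M & T & R8 -> A]. Adds P, C, A.
Round 2: rule 3 [P & H -> L6]; rule 12 [A & C -> B]. Adds L6, B.
Round 3: rule 9 [B -> D8]. Adds D8.
Round 4: rule 8 [D8 & L6 -> J1]. Adds J1.
Round 5: rule 5 [J1 -> G7]; rule 15 [E8 & J1 -> W70]. Adds G7, W70.
Fixed point reached. E18 is concluded only by rule 6; rule 6 needs H80 (never derived).

no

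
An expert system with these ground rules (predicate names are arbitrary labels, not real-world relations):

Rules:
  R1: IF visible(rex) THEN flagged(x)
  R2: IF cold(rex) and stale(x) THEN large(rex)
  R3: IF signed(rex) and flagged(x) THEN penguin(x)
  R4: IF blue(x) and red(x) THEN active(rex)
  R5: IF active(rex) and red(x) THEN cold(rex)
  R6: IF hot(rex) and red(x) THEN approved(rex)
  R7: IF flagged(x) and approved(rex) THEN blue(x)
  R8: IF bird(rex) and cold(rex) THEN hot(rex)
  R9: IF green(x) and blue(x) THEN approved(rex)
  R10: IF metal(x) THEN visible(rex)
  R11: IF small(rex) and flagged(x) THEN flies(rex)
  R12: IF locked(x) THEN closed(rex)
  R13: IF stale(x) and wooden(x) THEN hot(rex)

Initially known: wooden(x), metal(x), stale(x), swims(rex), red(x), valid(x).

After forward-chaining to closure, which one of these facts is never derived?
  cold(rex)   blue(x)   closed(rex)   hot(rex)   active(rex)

closed(rex)

Round 1 — R10, R13, derive visible(rex), hot(rex).
Round 2 — R1, R6, derive flagged(x), approved(rex).
Round 3 — R7, derive blue(x).
Round 4 — R4, derive active(rex).
Round 5 — R5, derive cold(rex).
Round 6 — R2, derive large(rex).
Derived: active(rex) (round 4), cold(rex) (round 5), blue(x) (round 3), hot(rex) (round 1). closed(rex) never appears in any round.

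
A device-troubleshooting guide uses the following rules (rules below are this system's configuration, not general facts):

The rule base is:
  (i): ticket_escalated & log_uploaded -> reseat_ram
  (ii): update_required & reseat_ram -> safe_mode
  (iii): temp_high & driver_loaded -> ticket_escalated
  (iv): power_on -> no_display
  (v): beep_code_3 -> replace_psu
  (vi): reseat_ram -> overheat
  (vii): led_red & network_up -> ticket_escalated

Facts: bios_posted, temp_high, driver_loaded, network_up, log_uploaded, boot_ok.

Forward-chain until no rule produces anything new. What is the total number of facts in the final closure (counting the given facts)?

Round 1 — (iii), derive ticket_escalated.
Round 2 — (i), derive reseat_ram.
Round 3 — (vi), derive overheat.
Closure: {bios_posted, boot_ok, driver_loaded, log_uploaded, network_up, overheat, reseat_ram, temp_high, ticket_escalated} — 9 facts.

9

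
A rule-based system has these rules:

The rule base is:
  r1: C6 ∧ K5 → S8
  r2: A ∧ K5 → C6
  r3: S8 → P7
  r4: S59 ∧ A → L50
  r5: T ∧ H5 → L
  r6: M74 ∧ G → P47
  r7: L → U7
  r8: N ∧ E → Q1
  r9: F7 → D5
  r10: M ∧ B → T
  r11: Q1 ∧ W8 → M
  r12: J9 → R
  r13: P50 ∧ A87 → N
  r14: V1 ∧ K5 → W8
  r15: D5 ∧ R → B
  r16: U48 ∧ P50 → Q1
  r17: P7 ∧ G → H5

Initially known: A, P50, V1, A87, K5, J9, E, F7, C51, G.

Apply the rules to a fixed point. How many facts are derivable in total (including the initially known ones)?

24

Round 1 — r2, r9, r12, r13, r14, derive C6, D5, R, N, W8.
Round 2 — r1, r8, r15, derive S8, Q1, B.
Round 3 — r3, r11, derive P7, M.
Round 4 — r10, r17, derive T, H5.
Round 5 — r5, derive L.
Round 6 — r7, derive U7.
Closure: {A, A87, B, C51, C6, D5, E, F7, G, H5, J9, K5, L, M, N, P50, P7, Q1, R, S8, T, U7, V1, W8} — 24 facts.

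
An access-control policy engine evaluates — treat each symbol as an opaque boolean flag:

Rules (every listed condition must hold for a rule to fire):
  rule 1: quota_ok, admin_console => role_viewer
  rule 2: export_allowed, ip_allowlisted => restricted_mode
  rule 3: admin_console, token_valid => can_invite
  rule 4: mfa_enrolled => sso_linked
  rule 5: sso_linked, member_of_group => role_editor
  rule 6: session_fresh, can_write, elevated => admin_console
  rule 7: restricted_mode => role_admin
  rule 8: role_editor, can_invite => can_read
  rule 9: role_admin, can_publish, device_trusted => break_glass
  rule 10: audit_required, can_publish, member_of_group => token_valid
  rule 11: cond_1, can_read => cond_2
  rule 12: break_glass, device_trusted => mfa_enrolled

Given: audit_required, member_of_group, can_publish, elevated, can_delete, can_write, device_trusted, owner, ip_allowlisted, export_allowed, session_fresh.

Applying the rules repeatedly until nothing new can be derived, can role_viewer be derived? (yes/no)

no

Round 1 fires rule 2, rule 6, rule 10, giving restricted_mode, admin_console, token_valid.
Round 2 fires rule 3, rule 7, giving can_invite, role_admin.
Round 3 fires rule 9, giving break_glass.
Round 4 fires rule 12, giving mfa_enrolled.
Round 5 fires rule 4, giving sso_linked.
Round 6 fires rule 5, giving role_editor.
Round 7 fires rule 8, giving can_read.
Fixed point reached. role_viewer is concluded only by rule 1; rule 1 needs quota_ok (never derived).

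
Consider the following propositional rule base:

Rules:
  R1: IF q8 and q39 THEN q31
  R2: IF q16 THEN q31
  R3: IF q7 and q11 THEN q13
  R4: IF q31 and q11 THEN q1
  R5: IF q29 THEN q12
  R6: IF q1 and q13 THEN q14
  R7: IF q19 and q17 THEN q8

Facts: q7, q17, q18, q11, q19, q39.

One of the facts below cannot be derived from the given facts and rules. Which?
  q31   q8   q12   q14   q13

q12

Round 1: R3 [IF q7 and q11 THEN q13]; R7 [IF q19 and q17 THEN q8]. New: q13, q8.
Round 2: R1 [IF q8 and q39 THEN q31]. New: q31.
Round 3: R4 [IF q31 and q11 THEN q1]. New: q1.
Round 4: R6 [IF q1 and q13 THEN q14]. New: q14.
Derived: q31 (round 2), q14 (round 4), q13 (round 1), q8 (round 1). q12 never appears in any round.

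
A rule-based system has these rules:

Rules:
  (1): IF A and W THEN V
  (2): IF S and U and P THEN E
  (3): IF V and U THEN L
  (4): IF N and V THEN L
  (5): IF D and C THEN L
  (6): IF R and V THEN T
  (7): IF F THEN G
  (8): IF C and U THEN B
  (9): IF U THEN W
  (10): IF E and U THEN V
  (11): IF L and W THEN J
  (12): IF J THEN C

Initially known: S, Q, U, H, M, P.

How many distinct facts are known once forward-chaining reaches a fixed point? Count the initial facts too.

Round 1: (2) [IF S and U and P THEN E]; (9) [IF U THEN W]. Adds E, W.
Round 2: (10) [IF E and U THEN V]. Adds V.
Round 3: (3) [IF V and U THEN L]. Adds L.
Round 4: (11) [IF L and W THEN J]. Adds J.
Round 5: (12) [IF J THEN C]. Adds C.
Round 6: (8) [IF C and U THEN B]. Adds B.
Closure: {B, C, E, H, J, L, M, P, Q, S, U, V, W} — 13 facts.

13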